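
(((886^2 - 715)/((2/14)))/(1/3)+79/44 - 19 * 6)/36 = 724670707/1584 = 457494.13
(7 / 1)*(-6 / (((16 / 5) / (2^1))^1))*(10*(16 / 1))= -4200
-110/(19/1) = -110/19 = -5.79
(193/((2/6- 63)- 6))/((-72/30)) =965/824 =1.17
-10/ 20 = -1/ 2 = -0.50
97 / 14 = 6.93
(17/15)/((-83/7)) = -0.10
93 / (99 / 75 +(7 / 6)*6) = 2325 / 208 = 11.18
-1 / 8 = -0.12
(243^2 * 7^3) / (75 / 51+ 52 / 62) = 10673756289 / 1217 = 8770547.48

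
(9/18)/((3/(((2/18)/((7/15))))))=5/126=0.04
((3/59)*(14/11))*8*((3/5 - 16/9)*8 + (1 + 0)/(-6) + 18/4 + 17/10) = -3416/1947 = -1.75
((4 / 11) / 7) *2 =8 / 77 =0.10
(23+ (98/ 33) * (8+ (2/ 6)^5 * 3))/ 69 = 11371/ 16767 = 0.68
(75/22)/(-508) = -75/11176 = -0.01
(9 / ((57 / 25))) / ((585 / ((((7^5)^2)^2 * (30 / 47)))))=3989613314880600050 / 11609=343665545256318.38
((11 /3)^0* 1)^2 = 1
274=274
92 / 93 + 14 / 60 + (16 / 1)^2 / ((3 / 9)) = 769.22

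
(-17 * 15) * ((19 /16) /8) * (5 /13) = -14.56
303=303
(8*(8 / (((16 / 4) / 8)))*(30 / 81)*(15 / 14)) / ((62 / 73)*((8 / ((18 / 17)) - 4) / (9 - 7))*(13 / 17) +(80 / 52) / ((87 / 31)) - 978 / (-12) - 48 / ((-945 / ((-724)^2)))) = 14971424000 / 7872185167929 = 0.00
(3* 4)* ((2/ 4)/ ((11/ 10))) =5.45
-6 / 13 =-0.46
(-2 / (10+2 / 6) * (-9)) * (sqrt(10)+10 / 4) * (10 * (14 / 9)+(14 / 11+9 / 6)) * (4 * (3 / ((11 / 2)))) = 653220 / 3751+261288 * sqrt(10) / 3751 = 394.42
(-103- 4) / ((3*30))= -107 / 90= -1.19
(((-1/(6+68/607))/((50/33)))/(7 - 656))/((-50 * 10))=-1821/5472250000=-0.00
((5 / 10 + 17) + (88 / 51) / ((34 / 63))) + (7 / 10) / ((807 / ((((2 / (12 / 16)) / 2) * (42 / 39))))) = 1882670783 / 90956970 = 20.70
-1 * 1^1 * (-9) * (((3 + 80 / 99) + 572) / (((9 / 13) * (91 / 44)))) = 228020 / 63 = 3619.37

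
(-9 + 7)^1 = -2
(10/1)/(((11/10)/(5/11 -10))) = -10500/121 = -86.78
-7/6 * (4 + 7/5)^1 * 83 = -5229/10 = -522.90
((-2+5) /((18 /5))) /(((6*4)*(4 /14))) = 35 /288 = 0.12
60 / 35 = 12 / 7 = 1.71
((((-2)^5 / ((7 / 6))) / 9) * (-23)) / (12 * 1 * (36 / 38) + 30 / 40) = 111872 / 19341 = 5.78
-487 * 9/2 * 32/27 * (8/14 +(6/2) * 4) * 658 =-64455424/3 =-21485141.33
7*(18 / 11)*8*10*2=20160 / 11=1832.73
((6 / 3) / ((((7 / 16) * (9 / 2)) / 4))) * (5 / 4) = 320 / 63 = 5.08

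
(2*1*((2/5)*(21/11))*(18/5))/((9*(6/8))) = 224/275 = 0.81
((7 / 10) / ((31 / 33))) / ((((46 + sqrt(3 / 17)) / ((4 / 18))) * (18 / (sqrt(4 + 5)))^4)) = 30107 / 10838179080 - 77 * sqrt(51) / 21676358160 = 0.00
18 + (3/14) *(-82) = 3/7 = 0.43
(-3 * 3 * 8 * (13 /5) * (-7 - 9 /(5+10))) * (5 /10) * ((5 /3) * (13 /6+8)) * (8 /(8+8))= 30134 /5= 6026.80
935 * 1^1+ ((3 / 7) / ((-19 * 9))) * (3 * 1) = 124354 / 133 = 934.99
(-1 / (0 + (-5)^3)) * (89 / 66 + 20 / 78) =459 / 35750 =0.01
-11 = -11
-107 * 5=-535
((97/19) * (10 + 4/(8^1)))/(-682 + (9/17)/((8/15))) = -19788/251389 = -0.08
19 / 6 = 3.17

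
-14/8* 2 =-7/2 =-3.50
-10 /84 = -5 /42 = -0.12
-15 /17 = -0.88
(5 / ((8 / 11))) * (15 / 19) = 825 / 152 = 5.43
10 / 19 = 0.53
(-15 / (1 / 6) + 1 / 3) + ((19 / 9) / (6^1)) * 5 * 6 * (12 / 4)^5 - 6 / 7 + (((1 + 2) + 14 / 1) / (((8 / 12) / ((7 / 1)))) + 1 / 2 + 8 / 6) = 55751 / 21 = 2654.81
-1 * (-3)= 3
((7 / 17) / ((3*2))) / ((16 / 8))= 7 / 204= 0.03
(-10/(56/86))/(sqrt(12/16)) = -17.73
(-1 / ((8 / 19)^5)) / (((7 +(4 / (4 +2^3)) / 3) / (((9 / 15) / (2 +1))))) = -22284891 / 10485760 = -2.13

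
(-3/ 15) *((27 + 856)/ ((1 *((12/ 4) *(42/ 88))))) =-38852/ 315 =-123.34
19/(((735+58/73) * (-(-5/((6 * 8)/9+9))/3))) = 0.22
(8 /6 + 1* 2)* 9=30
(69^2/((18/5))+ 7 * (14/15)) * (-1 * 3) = -3987.10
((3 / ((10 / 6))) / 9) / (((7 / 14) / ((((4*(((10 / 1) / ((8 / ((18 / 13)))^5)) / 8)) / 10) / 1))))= 59049 / 1901020160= 0.00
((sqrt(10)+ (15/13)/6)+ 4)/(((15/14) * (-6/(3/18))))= -763/7020- 7 * sqrt(10)/270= -0.19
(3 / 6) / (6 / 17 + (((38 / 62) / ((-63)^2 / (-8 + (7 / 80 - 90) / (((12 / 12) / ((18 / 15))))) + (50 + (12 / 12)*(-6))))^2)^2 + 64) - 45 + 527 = 1272143442205943661087563915973378 / 2639259203493040962560417378641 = 482.01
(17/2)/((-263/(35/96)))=-595/50496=-0.01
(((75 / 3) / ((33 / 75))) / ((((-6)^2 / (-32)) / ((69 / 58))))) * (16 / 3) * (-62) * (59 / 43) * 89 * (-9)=-299517040000 / 13717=-21835462.56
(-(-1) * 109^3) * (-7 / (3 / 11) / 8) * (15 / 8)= -498586165 / 64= -7790408.83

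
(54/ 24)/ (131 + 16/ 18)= 81/ 4748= 0.02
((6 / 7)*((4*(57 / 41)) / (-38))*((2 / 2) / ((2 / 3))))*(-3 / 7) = 162 / 2009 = 0.08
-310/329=-0.94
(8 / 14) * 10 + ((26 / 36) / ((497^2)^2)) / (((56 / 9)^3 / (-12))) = 30614106705599401 / 5357468673480448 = 5.71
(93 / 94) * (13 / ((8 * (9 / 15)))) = 2015 / 752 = 2.68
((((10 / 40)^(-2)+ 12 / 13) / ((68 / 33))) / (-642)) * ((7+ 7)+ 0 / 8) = -4235 / 23647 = -0.18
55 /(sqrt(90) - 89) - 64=-506079 /7831 - 165 * sqrt(10) /7831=-64.69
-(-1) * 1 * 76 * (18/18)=76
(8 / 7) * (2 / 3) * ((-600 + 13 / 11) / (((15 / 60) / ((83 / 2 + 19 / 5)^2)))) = -1029875568 / 275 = -3745002.07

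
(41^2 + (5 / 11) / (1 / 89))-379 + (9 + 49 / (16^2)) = 3806235 / 2816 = 1351.65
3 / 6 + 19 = 39 / 2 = 19.50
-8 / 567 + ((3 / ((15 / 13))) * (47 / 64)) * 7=2422499 / 181440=13.35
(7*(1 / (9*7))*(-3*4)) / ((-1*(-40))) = -1 / 30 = -0.03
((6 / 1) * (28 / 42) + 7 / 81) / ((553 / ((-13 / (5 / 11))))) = -47333 / 223965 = -0.21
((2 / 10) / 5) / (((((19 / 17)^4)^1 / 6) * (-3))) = -167042 / 3258025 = -0.05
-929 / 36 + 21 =-173 / 36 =-4.81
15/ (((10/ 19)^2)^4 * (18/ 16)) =16983563041/ 7500000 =2264.48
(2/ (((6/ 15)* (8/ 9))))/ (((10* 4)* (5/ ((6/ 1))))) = 27/ 160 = 0.17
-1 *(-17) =17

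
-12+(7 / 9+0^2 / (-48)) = -101 / 9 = -11.22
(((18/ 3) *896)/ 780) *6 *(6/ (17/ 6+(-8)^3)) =-96768/ 198575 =-0.49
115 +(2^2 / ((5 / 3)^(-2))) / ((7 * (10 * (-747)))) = 5412005 / 47061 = 115.00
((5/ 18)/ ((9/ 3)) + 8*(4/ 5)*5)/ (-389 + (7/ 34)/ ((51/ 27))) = -500837/ 6069033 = -0.08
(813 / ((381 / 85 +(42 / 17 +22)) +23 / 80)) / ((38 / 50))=27642000 / 755573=36.58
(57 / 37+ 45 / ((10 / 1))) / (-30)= -149 / 740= -0.20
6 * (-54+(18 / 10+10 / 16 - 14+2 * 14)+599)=67371 / 20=3368.55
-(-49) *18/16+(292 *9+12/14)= 150303/56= 2683.98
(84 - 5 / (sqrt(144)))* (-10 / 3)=-5015 / 18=-278.61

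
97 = 97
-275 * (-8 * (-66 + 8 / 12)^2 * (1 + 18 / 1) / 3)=1605788800 / 27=59473659.26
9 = 9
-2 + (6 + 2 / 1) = 6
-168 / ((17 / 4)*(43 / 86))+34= -766 / 17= -45.06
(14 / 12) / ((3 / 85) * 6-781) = -85 / 56886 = -0.00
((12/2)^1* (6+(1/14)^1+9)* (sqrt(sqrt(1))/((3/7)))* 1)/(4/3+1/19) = 12027/79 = 152.24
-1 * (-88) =88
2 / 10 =0.20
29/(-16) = -1.81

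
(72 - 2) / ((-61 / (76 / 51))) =-5320 / 3111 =-1.71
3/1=3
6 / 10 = 3 / 5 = 0.60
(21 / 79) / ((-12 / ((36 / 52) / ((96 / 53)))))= -1113 / 131456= -0.01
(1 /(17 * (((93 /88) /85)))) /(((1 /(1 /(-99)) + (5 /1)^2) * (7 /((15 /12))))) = -275 /24087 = -0.01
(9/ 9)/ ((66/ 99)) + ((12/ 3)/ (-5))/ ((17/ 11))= 167/ 170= 0.98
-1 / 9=-0.11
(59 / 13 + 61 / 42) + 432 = 437.99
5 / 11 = 0.45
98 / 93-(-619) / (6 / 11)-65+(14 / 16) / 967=1070.89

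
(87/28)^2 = 7569/784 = 9.65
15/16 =0.94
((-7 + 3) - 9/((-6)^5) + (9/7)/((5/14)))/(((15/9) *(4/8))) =-1723/3600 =-0.48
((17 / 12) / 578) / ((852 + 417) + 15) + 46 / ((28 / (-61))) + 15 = -312489641 / 3667104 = -85.21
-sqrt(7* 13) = -sqrt(91) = -9.54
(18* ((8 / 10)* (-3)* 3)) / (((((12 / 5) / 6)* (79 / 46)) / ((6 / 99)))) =-9936 / 869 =-11.43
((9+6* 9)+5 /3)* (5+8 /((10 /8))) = 3686 /5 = 737.20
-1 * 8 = -8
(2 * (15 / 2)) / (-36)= -5 / 12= -0.42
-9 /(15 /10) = -6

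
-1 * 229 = -229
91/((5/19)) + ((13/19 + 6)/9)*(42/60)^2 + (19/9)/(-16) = 2629843/7600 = 346.03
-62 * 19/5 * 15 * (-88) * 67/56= 2604558/7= 372079.71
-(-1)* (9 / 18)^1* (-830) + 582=167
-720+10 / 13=-719.23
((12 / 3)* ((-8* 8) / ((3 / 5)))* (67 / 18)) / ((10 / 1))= -4288 / 27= -158.81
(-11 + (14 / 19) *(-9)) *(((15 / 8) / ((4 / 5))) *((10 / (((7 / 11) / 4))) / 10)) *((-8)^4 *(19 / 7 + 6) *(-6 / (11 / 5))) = 23541120000 / 931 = 25285843.18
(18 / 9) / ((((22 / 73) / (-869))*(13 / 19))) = -109573 / 13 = -8428.69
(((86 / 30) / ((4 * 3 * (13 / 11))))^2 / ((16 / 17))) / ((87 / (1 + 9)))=3803393 / 762203520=0.00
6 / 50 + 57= 1428 / 25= 57.12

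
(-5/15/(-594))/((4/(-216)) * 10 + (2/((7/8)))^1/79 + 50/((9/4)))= 553/21744822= 0.00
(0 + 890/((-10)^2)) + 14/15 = 59/6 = 9.83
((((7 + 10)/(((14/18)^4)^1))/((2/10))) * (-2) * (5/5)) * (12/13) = -13384440/31213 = -428.81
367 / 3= 122.33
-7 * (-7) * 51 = 2499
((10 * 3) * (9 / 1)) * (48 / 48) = 270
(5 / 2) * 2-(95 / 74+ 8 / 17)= 3.25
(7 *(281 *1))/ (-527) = -1967/ 527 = -3.73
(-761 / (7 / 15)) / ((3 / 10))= -38050 / 7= -5435.71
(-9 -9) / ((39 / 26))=-12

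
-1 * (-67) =67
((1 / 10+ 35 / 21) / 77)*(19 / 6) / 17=1007 / 235620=0.00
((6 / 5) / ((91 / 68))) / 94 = 204 / 21385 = 0.01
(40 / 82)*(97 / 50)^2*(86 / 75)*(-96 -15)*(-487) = 14580506306 / 128125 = 113799.07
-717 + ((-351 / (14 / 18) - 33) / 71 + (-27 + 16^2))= -245926 / 497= -494.82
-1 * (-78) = 78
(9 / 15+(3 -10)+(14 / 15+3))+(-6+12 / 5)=-91 / 15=-6.07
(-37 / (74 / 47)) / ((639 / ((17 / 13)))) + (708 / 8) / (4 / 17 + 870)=1013489 / 18906732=0.05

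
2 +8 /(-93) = 178 /93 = 1.91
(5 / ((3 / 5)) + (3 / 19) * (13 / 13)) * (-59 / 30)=-16.70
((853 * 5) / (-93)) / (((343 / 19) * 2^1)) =-81035 / 63798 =-1.27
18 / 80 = 9 / 40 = 0.22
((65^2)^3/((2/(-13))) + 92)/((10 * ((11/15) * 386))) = -2941336733823/16984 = -173182803.45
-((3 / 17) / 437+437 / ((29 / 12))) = -180.83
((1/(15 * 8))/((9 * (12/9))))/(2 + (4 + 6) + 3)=1/21600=0.00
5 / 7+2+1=26 / 7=3.71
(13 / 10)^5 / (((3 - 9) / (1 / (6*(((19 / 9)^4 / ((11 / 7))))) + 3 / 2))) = -170844161969 / 182449400000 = -0.94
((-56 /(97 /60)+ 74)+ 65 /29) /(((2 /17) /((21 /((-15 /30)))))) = -41778639 /2813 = -14851.99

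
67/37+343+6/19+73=293943/703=418.13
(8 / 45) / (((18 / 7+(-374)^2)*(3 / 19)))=532 / 66092625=0.00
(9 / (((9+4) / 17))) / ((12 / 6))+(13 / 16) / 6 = 7513 / 1248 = 6.02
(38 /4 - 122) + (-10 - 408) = -1061 /2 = -530.50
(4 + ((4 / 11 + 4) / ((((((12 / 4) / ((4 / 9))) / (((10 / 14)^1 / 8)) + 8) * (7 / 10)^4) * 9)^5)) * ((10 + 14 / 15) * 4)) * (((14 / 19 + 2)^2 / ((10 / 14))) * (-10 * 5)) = -2235445786372951829684280888361446693760 / 1065875856773729515157472264236161053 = -2097.29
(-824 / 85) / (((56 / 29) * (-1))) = 2987 / 595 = 5.02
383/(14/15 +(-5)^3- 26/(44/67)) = -126390/54007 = -2.34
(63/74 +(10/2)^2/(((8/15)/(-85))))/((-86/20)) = 5895615/6364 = 926.40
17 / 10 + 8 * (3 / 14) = 3.41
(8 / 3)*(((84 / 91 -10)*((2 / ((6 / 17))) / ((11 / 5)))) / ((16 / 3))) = -5015 / 429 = -11.69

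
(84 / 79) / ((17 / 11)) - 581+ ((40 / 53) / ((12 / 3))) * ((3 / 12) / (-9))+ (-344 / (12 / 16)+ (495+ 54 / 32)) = -5558416583 / 10249776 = -542.30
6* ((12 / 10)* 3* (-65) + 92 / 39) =-18068 / 13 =-1389.85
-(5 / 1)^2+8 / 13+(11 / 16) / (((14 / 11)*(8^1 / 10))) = -276167 / 11648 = -23.71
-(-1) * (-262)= -262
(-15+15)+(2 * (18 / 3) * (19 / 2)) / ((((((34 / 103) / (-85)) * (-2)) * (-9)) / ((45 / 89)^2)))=-6604875 / 15842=-416.92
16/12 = 4/3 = 1.33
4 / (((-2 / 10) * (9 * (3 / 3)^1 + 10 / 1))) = -20 / 19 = -1.05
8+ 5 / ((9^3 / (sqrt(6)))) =5 * sqrt(6) / 729+ 8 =8.02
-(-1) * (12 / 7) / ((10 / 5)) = 6 / 7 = 0.86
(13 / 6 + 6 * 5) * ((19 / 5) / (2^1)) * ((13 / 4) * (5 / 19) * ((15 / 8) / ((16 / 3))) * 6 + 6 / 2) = 1503277 / 5120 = 293.61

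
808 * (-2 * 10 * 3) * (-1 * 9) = 436320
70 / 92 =35 / 46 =0.76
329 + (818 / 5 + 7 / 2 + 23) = 5191 / 10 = 519.10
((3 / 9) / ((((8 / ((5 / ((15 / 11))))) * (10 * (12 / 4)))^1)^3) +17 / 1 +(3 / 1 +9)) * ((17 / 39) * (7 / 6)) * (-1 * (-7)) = 27049656916723 / 262020096000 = 103.24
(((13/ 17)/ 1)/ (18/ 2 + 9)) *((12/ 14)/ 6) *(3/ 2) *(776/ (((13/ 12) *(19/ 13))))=4.46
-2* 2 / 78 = -2 / 39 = -0.05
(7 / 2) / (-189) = -1 / 54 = -0.02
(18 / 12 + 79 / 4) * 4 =85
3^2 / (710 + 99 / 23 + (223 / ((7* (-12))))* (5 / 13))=226044 / 17914823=0.01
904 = 904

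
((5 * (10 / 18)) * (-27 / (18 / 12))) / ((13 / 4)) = -200 / 13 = -15.38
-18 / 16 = -9 / 8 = -1.12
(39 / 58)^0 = 1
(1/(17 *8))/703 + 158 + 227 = 36809081/95608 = 385.00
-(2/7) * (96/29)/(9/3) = -64/203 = -0.32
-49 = -49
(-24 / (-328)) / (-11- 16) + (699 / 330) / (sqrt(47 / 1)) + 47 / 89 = 233 * sqrt(47) / 5170 + 17254 / 32841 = 0.83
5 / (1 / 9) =45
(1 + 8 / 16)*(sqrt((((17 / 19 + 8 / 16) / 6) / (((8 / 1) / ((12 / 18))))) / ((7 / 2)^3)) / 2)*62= 31*sqrt(14098) / 3724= 0.99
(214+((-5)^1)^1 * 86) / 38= -108 / 19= -5.68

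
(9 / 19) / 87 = 0.01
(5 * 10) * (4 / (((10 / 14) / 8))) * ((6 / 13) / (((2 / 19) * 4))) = 31920 / 13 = 2455.38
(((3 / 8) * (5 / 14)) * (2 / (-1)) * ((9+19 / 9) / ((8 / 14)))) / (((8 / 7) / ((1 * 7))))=-6125 / 192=-31.90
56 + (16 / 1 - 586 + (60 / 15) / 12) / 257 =41467 / 771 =53.78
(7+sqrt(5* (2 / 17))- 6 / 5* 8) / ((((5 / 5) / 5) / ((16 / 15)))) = -208 / 15+16* sqrt(170) / 51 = -9.78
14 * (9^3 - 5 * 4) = 9926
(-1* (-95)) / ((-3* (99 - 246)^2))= -95 / 64827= -0.00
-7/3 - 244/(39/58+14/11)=-475703/3723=-127.77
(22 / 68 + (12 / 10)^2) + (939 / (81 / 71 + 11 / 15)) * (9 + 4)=5526689377 / 848300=6515.02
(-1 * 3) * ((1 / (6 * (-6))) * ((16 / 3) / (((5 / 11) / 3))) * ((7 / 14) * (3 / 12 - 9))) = -77 / 6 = -12.83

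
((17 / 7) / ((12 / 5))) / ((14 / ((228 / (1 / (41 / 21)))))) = 66215 / 2058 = 32.17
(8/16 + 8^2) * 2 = 129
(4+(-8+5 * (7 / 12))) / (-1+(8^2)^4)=-0.00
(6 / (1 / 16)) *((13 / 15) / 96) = 13 / 15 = 0.87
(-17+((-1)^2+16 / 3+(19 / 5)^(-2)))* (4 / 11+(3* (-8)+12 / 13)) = 37277296 / 154869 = 240.70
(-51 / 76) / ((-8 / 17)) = 867 / 608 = 1.43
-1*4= -4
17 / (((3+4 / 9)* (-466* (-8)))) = 153 / 115568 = 0.00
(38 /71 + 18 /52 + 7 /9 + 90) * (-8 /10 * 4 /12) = -609130 /24921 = -24.44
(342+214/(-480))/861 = 81973/206640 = 0.40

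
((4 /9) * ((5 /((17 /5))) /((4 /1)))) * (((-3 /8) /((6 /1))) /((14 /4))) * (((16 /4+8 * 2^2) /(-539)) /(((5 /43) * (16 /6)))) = 645 /1026256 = 0.00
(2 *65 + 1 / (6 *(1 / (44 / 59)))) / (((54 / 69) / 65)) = 17216420 / 1593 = 10807.55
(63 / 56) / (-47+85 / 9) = -81 / 2704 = -0.03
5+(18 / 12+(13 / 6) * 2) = 65 / 6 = 10.83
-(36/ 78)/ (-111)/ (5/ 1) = 2/ 2405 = 0.00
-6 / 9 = -2 / 3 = -0.67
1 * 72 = 72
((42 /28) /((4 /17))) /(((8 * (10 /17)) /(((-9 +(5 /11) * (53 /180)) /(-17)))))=59687 /84480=0.71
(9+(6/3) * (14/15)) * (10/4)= 163/6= 27.17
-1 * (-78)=78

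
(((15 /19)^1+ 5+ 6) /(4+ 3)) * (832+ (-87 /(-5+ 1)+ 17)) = 1466.53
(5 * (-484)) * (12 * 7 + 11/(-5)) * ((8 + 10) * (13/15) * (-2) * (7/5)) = 216167952/25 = 8646718.08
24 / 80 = 3 / 10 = 0.30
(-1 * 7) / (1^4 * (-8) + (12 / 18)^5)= 0.89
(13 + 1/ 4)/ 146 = 53/ 584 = 0.09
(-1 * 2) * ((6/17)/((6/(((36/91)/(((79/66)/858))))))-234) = 4086036/9401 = 434.64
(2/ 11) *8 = 16/ 11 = 1.45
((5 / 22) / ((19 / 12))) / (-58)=-15 / 6061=-0.00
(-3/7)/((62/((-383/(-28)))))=-1149/12152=-0.09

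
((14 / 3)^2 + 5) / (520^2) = 241 / 2433600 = 0.00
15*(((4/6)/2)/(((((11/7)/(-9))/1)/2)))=-57.27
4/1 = 4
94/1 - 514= -420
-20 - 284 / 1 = -304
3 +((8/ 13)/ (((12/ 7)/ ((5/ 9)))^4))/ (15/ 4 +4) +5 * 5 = 28.00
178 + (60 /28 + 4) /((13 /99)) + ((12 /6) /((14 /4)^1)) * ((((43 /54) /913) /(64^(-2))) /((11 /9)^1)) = 620868023 /2741739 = 226.45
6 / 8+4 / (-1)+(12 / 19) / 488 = -15061 / 4636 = -3.25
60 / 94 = 30 / 47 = 0.64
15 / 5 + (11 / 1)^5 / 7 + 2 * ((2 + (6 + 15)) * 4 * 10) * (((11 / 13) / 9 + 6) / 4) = 21141284 / 819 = 25813.53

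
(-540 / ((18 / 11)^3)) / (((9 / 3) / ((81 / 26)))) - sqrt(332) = -6655 / 52 - 2 *sqrt(83) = -146.20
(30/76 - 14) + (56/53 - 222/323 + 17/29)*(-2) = -15406137/992902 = -15.52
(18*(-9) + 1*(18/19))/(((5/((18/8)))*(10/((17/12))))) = -10.27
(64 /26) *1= 32 /13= 2.46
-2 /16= -1 /8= -0.12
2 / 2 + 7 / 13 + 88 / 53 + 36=27008 / 689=39.20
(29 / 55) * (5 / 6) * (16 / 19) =232 / 627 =0.37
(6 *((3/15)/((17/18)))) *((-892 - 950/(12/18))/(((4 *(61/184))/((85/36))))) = -319746/61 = -5241.74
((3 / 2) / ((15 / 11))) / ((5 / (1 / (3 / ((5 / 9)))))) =11 / 270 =0.04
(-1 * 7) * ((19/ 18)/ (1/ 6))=-133/ 3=-44.33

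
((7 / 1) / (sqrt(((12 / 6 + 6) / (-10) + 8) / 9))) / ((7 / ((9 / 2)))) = 9 * sqrt(5) / 4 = 5.03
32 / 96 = 1 / 3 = 0.33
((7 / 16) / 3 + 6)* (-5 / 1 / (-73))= 1475 / 3504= 0.42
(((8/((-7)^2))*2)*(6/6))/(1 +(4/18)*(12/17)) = 816/2891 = 0.28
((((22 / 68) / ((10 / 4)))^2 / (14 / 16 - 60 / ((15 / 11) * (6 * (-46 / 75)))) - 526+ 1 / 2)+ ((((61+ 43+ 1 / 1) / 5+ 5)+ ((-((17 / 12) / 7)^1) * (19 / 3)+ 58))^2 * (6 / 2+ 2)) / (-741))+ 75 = -132891793336033943 / 267566583538800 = -496.67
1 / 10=0.10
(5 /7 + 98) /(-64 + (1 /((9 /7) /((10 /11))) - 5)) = -68409 /47327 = -1.45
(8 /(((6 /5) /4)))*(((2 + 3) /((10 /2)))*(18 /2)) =240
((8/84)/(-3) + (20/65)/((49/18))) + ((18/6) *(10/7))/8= 14149/22932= 0.62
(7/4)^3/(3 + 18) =49/192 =0.26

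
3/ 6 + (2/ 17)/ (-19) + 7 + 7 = 9363/ 646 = 14.49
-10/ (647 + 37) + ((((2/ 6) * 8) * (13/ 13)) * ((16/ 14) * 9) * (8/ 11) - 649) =-16565839/ 26334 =-629.07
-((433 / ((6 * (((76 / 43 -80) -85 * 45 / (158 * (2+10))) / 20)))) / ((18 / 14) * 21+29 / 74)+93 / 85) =-493198267109 / 1127260540605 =-0.44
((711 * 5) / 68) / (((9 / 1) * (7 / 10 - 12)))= -1975 / 3842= -0.51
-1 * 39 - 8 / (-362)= -7055 / 181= -38.98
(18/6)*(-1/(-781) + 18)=42177/781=54.00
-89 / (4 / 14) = -311.50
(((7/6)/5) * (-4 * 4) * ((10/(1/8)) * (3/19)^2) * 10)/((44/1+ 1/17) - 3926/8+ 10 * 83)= -365568/1881893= -0.19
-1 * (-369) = 369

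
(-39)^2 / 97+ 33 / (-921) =465880 / 29779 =15.64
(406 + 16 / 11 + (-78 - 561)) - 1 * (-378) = 146.45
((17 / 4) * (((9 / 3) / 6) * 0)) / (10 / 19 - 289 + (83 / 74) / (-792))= 0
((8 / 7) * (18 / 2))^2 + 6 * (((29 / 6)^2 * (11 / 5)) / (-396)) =5557511 / 52920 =105.02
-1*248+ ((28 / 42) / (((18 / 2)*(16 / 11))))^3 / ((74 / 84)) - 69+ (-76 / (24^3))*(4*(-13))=-19682440531 / 62145792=-316.71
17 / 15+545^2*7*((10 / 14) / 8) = 22277011 / 120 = 185641.76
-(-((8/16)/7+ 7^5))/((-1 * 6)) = -78433/28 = -2801.18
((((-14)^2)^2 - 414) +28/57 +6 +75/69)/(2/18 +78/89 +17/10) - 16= 14127.02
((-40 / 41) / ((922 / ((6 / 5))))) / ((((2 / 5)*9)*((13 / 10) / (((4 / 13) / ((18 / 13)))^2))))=-800 / 59708259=-0.00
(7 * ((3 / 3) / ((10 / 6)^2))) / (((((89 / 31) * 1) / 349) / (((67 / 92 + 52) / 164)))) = 3306427047 / 33570800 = 98.49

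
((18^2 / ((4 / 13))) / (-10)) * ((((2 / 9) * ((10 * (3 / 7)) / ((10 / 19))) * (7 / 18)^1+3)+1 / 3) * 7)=-29757 / 10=-2975.70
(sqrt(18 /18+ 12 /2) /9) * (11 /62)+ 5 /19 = 11 * sqrt(7) /558+ 5 /19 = 0.32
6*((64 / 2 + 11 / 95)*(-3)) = -54918 / 95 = -578.08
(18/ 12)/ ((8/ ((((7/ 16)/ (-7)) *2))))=-3/ 128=-0.02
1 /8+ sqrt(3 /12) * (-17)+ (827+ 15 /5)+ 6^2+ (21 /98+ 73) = 52127 /56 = 930.84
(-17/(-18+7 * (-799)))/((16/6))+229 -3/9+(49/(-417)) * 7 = 4264875035/18718296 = 227.85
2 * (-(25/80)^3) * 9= -1125/2048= -0.55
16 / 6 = 8 / 3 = 2.67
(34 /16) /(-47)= -17 /376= -0.05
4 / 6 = 2 / 3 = 0.67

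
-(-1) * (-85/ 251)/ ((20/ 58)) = -493/ 502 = -0.98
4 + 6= 10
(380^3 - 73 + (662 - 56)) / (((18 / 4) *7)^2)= 55301.12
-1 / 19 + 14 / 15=251 / 285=0.88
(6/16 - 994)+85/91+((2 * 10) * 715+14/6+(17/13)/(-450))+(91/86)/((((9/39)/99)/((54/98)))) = 13643841301/1006200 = 13559.77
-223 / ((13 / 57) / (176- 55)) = -118310.08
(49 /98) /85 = 0.01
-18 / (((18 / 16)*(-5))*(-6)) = -8 / 15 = -0.53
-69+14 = -55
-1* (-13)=13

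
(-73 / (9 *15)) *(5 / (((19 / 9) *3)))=-73 / 171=-0.43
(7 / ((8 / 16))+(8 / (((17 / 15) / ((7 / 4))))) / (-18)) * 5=3395 / 51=66.57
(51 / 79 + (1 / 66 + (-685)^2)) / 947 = 2446542595 / 4937658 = 495.49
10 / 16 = 5 / 8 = 0.62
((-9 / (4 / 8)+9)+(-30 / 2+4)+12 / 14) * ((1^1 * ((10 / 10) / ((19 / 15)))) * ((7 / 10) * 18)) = -3618 / 19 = -190.42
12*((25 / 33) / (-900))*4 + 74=7322 / 99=73.96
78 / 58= 39 / 29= 1.34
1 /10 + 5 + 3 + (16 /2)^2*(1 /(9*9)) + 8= 13681 /810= 16.89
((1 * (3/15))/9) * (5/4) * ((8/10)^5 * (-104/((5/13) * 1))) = -346112/140625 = -2.46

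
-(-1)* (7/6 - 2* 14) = -161/6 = -26.83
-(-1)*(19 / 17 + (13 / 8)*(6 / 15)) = 601 / 340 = 1.77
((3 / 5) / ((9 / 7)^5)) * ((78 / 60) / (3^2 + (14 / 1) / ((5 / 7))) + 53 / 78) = 5226977 / 42220035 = 0.12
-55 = -55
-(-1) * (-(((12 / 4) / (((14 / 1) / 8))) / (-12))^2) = -1 / 49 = -0.02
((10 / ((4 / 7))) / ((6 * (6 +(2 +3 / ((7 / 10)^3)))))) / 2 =12005 / 137856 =0.09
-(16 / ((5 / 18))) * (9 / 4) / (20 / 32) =-5184 / 25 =-207.36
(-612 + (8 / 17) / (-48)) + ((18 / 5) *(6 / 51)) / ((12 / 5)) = -3671 / 6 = -611.83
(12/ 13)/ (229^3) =12/ 156116857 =0.00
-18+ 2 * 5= -8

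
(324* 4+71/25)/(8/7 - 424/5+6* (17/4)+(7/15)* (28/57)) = -77735574/3466985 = -22.42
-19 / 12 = -1.58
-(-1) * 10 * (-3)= -30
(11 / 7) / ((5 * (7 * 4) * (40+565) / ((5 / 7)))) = 1 / 75460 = 0.00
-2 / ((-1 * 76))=1 / 38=0.03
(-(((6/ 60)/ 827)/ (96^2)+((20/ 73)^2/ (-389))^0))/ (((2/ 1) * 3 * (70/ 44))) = -838379531/ 8002713600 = -0.10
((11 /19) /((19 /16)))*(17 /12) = 748 /1083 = 0.69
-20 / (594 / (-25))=250 / 297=0.84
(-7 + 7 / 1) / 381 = 0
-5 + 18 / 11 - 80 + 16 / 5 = -4409 / 55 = -80.16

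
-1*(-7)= 7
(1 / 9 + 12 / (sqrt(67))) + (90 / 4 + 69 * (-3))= -3319 / 18 + 12 * sqrt(67) / 67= -182.92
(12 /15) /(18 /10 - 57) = -1 /69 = -0.01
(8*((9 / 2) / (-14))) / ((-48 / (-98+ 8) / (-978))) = 66015 / 14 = 4715.36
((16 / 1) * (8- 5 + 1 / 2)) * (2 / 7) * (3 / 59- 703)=-663584 / 59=-11247.19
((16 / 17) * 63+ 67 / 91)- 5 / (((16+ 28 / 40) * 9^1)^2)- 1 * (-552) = 2138853796799 / 3494686923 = 612.03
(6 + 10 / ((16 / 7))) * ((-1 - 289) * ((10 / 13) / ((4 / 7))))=-421225 / 104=-4050.24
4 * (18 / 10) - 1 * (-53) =301 / 5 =60.20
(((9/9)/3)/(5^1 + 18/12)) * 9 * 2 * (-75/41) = -900/533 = -1.69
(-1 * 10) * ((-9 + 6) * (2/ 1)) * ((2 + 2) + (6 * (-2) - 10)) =-1080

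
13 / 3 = 4.33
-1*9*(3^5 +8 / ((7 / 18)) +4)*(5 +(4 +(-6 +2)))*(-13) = 1095705 / 7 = 156529.29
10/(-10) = -1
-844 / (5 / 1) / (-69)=844 / 345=2.45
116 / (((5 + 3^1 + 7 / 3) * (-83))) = -348 / 2573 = -0.14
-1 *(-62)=62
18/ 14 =9/ 7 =1.29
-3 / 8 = -0.38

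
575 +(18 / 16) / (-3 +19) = 73609 / 128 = 575.07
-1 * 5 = -5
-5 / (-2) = 5 / 2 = 2.50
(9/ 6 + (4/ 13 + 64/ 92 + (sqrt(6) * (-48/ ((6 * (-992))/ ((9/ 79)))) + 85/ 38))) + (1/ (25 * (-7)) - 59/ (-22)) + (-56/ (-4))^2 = 9 * sqrt(6)/ 9796 + 4449090593/ 21871850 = 203.42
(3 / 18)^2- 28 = -1007 / 36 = -27.97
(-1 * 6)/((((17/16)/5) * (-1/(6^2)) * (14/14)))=17280/17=1016.47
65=65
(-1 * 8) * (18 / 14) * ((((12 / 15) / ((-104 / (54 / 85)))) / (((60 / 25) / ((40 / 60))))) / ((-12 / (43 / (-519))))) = 129 / 1338155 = 0.00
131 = 131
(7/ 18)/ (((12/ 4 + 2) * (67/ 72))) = 28/ 335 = 0.08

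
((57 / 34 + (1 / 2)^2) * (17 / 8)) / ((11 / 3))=393 / 352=1.12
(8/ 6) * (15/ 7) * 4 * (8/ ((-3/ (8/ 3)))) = -5120/ 63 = -81.27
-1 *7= -7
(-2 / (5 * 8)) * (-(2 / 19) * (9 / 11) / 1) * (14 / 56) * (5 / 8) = 9 / 13376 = 0.00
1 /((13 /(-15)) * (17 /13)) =-15 /17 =-0.88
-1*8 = -8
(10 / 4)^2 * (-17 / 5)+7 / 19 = -1587 / 76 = -20.88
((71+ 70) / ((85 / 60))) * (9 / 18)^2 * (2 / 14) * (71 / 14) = 30033 / 1666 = 18.03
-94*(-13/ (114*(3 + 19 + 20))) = 611/ 2394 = 0.26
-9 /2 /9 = -1 /2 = -0.50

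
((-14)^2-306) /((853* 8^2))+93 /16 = 158603 /27296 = 5.81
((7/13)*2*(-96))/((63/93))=-1984/13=-152.62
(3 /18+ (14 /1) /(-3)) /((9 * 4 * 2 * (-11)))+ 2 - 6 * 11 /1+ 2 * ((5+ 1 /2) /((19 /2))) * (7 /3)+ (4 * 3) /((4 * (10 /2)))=-3044339 /50160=-60.69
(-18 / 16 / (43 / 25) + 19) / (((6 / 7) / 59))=2606443 / 2064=1262.81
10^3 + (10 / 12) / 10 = 12001 / 12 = 1000.08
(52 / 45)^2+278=565654 / 2025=279.34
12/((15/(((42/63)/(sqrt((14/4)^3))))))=16*sqrt(14)/735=0.08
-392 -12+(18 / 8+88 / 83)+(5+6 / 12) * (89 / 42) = -678088 / 1743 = -389.03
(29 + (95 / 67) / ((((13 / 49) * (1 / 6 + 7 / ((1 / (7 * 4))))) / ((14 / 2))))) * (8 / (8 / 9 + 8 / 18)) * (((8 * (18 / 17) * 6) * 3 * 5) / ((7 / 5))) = 11634977246400 / 121994873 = 95372.67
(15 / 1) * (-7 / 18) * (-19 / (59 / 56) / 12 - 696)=2160515 / 531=4068.77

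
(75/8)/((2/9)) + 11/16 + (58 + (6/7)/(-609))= 1146731/11368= 100.87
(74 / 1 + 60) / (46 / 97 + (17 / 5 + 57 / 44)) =2859560 / 110321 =25.92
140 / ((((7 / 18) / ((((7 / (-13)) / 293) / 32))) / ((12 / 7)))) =-135 / 3809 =-0.04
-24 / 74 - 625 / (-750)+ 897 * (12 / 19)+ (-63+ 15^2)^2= 113088947 / 4218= 26811.04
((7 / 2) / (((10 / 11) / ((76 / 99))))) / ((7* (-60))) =-19 / 2700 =-0.01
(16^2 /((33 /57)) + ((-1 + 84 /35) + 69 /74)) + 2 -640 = -787487 /4070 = -193.49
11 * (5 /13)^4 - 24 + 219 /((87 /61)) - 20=90937672 /828269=109.79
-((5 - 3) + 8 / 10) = -14 / 5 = -2.80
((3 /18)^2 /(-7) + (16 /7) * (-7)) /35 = -4033 /8820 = -0.46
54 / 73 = 0.74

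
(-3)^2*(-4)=-36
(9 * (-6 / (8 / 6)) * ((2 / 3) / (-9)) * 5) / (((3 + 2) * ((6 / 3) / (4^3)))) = 96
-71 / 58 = -1.22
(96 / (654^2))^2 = 64 / 1270423449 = 0.00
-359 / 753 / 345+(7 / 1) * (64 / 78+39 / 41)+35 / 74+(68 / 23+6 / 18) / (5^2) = 13.01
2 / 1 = 2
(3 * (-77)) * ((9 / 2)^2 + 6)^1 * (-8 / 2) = 24255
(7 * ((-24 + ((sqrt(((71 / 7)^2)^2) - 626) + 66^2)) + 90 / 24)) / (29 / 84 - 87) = -307.99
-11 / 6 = -1.83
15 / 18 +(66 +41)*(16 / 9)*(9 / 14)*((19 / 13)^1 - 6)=-302569 / 546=-554.16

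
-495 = -495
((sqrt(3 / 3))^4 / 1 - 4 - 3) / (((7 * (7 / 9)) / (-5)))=270 / 49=5.51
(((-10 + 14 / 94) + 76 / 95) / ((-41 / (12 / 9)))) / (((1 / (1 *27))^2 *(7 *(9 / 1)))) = 3.41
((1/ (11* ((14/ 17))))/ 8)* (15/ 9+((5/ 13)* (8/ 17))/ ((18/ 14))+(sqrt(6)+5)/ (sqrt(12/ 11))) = 3595/ 144144+17* sqrt(33)* (sqrt(6)+5)/ 7392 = 0.12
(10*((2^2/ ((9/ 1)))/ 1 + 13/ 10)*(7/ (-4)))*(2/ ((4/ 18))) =-1099/ 4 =-274.75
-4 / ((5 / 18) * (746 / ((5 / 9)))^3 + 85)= -100 / 16814020033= -0.00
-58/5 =-11.60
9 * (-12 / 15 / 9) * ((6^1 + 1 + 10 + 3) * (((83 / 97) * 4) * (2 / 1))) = -10624 / 97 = -109.53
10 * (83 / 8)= 415 / 4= 103.75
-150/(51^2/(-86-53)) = 6950/867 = 8.02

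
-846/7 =-120.86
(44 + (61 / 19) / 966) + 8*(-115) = -16078043 / 18354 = -876.00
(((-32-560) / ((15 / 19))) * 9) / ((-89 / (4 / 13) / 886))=119588736 / 5785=20672.21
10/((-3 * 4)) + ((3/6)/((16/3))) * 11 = 19/96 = 0.20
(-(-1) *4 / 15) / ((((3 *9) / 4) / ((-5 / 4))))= -0.05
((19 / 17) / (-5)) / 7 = -19 / 595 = -0.03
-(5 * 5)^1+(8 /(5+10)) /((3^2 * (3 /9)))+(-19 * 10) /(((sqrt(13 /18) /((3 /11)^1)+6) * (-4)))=-2679653 /191655 - 9405 * sqrt(26) /8518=-19.61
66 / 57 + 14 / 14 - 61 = -1118 / 19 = -58.84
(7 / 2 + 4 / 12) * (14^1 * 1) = 161 / 3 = 53.67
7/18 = 0.39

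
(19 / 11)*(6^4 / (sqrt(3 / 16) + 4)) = 1575936 / 2783 -98496*sqrt(3) / 2783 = 504.97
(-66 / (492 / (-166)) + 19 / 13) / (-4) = -3162 / 533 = -5.93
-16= -16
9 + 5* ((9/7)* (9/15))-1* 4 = 62/7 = 8.86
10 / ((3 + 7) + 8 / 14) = 35 / 37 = 0.95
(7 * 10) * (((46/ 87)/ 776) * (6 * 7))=5635/ 2813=2.00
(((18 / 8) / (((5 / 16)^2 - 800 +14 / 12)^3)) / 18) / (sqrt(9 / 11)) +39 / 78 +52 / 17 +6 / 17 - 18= -479 / 34 - 18874368 * sqrt(11) / 230830350233352589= -14.09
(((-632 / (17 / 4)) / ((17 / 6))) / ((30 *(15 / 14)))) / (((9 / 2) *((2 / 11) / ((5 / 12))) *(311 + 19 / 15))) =-24332 / 9137313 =-0.00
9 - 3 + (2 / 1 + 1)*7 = 27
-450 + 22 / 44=-449.50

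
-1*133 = -133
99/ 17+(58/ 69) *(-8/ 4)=4859/ 1173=4.14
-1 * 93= -93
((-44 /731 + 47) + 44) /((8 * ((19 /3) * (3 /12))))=199431 /27778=7.18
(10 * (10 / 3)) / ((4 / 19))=475 / 3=158.33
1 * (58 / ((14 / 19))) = 78.71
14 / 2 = 7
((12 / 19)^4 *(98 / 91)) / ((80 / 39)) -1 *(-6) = 3964062 / 651605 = 6.08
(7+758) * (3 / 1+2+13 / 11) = 52020 / 11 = 4729.09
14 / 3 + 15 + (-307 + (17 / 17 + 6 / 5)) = -4277 / 15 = -285.13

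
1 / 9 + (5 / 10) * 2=10 / 9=1.11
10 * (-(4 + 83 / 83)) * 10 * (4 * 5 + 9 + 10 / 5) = -15500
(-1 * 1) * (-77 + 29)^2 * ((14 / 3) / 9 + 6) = -45056 / 3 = -15018.67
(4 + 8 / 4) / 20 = 3 / 10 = 0.30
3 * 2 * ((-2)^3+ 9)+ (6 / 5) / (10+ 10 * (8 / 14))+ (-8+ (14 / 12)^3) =-19939 / 59400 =-0.34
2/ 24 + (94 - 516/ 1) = -5063/ 12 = -421.92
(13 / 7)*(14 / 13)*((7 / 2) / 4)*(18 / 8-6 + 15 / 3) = 35 / 16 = 2.19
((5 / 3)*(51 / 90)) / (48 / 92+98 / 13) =5083 / 43380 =0.12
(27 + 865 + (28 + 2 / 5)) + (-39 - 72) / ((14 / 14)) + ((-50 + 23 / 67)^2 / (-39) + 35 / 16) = 3493773499 / 4668560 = 748.36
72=72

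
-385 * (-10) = 3850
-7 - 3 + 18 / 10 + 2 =-6.20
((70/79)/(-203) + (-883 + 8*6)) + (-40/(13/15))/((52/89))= -353881005/387179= -914.00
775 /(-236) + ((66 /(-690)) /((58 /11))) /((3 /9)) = -2627459 /787060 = -3.34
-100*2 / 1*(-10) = 2000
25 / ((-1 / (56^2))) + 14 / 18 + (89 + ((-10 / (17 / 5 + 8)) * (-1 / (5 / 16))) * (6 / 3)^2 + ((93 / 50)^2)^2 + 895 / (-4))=-83908391123129 / 1068750000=-78510.78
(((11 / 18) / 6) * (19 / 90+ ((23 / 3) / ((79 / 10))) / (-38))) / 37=275759 / 539819640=0.00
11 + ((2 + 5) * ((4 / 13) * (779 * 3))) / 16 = 16931 / 52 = 325.60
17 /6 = 2.83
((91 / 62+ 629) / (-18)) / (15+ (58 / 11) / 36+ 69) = -429979 / 1032982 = -0.42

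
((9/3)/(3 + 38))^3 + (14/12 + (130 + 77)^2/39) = 5912665775/5375838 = 1099.86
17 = 17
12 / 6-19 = -17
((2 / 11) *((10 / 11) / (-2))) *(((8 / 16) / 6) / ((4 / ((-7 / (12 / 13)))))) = 455 / 34848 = 0.01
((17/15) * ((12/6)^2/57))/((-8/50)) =-85/171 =-0.50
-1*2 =-2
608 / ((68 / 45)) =6840 / 17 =402.35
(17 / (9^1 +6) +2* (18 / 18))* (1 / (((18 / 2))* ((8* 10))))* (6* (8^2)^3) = 6844.87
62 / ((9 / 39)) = 806 / 3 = 268.67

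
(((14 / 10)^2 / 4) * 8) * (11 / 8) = 539 / 100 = 5.39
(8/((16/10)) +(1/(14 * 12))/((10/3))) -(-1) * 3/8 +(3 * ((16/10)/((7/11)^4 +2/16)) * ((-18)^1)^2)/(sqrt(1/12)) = 3011/560 +202397184 * sqrt(3)/18805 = 18647.34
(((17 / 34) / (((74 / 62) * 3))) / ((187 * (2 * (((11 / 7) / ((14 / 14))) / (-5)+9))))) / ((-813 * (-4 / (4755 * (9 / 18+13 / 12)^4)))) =11795593775 / 29860620337152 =0.00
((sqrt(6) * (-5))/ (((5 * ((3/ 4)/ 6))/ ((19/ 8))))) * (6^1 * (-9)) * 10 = 10260 * sqrt(6) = 25131.76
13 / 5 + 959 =4808 / 5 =961.60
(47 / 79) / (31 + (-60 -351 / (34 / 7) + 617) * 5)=1598 / 6593261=0.00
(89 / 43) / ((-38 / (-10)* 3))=445 / 2451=0.18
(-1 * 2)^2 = 4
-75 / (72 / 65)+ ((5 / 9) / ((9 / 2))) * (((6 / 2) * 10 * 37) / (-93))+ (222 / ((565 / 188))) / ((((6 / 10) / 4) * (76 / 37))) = 7356437897 / 43128936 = 170.57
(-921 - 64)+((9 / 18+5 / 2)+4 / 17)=-16690 / 17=-981.76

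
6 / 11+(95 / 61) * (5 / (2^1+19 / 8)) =10922 / 4697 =2.33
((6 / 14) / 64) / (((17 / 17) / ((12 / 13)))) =9 / 1456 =0.01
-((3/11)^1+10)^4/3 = -163047361/43923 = -3712.12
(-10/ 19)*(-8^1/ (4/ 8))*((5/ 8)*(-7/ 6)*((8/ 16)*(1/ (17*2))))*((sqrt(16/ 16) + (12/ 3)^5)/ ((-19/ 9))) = 538125/ 12274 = 43.84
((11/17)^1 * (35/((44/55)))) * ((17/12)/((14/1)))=275/96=2.86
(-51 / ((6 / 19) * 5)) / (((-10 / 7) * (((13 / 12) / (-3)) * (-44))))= 20349 / 14300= 1.42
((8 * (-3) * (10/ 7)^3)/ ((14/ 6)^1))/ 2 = -36000/ 2401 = -14.99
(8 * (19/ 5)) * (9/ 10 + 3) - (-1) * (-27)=2289/ 25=91.56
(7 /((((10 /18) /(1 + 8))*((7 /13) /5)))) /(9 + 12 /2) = 351 /5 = 70.20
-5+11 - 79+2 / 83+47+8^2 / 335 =-716948 / 27805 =-25.78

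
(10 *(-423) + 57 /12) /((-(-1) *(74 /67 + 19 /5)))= -861.51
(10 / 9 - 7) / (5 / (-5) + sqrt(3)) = -53 *sqrt(3) / 18 - 53 / 18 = -8.04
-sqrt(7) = -2.65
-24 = -24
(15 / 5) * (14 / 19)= 42 / 19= 2.21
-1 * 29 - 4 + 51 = 18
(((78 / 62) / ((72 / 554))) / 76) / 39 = 277 / 84816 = 0.00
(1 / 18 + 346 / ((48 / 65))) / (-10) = -33739 / 720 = -46.86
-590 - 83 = -673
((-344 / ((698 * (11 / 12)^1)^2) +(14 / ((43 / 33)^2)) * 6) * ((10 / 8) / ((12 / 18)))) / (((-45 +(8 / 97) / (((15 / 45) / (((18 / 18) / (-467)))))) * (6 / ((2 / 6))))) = -8481880160826475 / 74065867483375988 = -0.11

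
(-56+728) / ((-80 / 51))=-428.40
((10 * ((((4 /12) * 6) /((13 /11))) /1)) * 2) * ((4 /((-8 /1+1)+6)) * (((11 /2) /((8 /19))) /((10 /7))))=-16093 /13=-1237.92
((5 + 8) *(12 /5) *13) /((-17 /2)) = -4056 /85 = -47.72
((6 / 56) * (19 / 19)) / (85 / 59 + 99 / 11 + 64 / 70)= 0.01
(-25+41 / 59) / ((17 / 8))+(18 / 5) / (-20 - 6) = -754707 / 65195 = -11.58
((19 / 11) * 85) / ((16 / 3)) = 4845 / 176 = 27.53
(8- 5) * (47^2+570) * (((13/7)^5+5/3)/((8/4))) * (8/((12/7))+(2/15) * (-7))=1902287432/5145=369735.17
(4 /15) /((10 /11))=0.29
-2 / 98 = -1 / 49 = -0.02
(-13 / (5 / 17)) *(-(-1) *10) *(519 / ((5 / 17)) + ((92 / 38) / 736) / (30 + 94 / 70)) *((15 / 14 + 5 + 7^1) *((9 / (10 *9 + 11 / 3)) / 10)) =-3212947608280839 / 32798544800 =-97960.07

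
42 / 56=3 / 4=0.75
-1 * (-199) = 199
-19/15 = -1.27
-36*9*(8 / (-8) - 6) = 2268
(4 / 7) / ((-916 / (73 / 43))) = -73 / 68929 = -0.00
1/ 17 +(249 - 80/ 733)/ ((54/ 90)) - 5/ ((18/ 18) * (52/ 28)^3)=34009916923/ 82130451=414.10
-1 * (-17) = 17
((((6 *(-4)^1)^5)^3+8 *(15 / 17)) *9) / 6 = -12873860715379175718732 / 17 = -757285924434069159925.41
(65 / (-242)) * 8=-260 / 121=-2.15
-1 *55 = -55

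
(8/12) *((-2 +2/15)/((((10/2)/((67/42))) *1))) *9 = -268/75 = -3.57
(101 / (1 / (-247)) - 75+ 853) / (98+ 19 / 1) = -206.57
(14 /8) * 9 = 63 /4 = 15.75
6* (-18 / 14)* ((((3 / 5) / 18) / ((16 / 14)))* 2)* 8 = -18 / 5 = -3.60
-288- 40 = -328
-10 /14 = -5 /7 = -0.71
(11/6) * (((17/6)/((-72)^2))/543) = 187/101336832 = 0.00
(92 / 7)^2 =8464 / 49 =172.73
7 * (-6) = -42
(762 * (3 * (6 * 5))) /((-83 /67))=-4594860 /83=-55359.76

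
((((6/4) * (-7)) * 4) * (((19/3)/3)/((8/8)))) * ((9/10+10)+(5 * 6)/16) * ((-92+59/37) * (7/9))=106090243/1332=79647.33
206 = 206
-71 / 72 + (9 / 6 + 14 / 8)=163 / 72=2.26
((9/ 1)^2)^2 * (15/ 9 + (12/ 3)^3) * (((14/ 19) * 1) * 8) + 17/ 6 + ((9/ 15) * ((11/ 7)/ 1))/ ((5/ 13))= 50666771831/ 19950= 2539687.81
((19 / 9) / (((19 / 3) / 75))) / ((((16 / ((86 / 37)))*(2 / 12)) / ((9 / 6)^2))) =29025 / 592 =49.03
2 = 2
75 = 75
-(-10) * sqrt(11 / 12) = 5 * sqrt(33) / 3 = 9.57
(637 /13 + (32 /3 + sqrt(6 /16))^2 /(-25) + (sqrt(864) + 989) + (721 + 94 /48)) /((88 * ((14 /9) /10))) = 663 * sqrt(6) /770 + 1580753 /12320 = 130.42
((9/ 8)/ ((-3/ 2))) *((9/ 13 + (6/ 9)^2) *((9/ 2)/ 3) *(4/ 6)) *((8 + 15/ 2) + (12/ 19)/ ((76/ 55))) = -80647/ 5928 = -13.60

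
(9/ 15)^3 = 27/ 125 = 0.22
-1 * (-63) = 63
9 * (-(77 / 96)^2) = -5929 / 1024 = -5.79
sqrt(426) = 20.64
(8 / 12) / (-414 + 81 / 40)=-80 / 49437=-0.00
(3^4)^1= 81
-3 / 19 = -0.16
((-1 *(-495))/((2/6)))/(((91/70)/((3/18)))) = 2475/13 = 190.38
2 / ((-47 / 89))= -178 / 47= -3.79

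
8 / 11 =0.73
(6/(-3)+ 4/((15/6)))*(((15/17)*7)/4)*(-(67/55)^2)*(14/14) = 94269/102850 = 0.92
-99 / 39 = -33 / 13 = -2.54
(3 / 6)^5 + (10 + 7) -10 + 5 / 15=707 / 96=7.36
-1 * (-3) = 3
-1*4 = -4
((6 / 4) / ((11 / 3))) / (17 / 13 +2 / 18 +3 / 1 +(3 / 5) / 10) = 26325 / 288211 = 0.09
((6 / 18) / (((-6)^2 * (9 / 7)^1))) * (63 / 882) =0.00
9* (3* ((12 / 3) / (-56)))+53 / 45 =-473 / 630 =-0.75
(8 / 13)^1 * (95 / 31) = 760 / 403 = 1.89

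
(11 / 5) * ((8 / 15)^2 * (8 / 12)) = 1408 / 3375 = 0.42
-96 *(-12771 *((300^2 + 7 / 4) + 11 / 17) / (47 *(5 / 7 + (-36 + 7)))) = -66318086268 / 799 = -83001359.53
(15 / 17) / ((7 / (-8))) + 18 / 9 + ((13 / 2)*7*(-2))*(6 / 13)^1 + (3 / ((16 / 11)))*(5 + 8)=-27029 / 1904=-14.20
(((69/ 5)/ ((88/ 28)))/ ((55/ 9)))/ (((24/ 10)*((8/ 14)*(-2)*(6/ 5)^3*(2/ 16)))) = -28175/ 23232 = -1.21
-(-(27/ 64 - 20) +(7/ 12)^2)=-19.92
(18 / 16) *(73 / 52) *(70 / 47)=22995 / 9776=2.35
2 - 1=1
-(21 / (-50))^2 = -441 / 2500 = -0.18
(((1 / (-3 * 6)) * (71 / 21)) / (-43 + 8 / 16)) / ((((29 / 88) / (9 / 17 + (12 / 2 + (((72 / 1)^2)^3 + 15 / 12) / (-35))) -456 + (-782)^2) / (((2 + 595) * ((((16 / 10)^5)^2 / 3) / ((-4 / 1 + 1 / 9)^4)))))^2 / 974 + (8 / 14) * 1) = 218651596350232491957932704308554330366580854173273332218068992 / 2072523946195776960985133495735846795833354592544983338205375184423235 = 0.00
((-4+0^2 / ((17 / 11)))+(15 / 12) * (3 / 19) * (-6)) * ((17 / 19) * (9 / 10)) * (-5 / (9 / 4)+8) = -43537 / 1805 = -24.12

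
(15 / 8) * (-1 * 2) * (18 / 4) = -135 / 8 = -16.88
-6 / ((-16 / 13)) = 39 / 8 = 4.88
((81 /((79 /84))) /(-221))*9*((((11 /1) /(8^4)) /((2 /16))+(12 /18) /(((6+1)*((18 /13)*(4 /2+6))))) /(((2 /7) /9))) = -14854833 /4469504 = -3.32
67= 67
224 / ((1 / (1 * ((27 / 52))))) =1512 / 13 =116.31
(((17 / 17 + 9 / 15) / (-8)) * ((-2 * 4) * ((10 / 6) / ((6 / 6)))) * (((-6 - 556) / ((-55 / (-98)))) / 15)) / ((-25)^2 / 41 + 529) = -9032464 / 27613575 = -0.33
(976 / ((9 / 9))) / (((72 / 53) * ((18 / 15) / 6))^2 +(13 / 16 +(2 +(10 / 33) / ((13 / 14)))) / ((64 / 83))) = 30109172121600 / 127856113339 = 235.49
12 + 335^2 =112237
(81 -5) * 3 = 228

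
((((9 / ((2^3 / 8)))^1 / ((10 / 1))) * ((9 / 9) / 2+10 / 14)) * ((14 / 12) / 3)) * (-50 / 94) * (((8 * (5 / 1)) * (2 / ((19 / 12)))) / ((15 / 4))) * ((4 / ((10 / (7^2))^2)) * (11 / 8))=-1795948 / 4465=-402.23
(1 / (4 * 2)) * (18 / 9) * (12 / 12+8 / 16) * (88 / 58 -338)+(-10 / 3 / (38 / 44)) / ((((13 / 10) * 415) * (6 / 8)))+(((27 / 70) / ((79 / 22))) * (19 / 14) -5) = -54286082510969 / 414255916620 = -131.04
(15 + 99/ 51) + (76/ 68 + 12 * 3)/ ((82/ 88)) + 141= 137849/ 697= 197.77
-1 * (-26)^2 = -676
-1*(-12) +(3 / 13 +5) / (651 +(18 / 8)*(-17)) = 382628 / 31863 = 12.01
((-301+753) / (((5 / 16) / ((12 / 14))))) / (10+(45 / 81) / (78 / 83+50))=123.84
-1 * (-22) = 22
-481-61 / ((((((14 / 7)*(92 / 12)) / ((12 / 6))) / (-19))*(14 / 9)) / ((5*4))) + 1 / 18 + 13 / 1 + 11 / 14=1476.51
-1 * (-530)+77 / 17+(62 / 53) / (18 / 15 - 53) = 124731979 / 233359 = 534.51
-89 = -89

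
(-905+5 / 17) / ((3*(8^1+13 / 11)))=-169180 / 5151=-32.84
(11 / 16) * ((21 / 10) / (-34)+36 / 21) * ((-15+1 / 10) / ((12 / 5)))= -2148729 / 304640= -7.05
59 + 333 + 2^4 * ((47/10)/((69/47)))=152912/345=443.22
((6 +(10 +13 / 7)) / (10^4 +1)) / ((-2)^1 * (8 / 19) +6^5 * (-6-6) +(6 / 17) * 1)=-40375 / 2110006359538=-0.00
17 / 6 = 2.83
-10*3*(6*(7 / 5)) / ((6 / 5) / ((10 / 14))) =-150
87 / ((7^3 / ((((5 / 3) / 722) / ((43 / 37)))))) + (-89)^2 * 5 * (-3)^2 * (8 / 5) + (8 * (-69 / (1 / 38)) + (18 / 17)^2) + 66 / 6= 1690617109416731 / 3077496842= 549348.12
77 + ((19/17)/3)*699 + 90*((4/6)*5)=10836/17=637.41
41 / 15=2.73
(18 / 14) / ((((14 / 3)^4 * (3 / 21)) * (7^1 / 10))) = 3645 / 134456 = 0.03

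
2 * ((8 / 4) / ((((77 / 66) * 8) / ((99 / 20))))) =297 / 140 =2.12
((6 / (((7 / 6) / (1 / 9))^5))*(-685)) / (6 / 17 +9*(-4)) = 372640 / 412494201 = 0.00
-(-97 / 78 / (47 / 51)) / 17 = 97 / 1222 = 0.08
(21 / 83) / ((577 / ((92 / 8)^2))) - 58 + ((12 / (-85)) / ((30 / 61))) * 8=-4904297739 / 81414700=-60.24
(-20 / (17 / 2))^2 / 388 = 400 / 28033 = 0.01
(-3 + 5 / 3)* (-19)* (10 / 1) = 760 / 3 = 253.33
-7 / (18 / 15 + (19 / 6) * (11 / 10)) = -420 / 281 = -1.49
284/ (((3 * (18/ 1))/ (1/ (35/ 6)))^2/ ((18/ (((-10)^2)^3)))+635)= 284/ 5512500635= 0.00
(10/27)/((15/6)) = 0.15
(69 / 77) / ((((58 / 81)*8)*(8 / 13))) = 72657 / 285824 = 0.25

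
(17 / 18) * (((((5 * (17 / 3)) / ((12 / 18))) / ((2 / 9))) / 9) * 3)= 60.21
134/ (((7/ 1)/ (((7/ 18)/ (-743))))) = -67/ 6687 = -0.01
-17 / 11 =-1.55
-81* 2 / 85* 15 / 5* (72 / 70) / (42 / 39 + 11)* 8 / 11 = -1819584 / 5137825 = -0.35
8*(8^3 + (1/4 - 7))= 4042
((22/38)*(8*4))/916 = 88/4351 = 0.02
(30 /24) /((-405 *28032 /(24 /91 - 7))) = 613 /826495488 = 0.00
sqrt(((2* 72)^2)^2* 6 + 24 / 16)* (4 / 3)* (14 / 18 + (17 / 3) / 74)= 569* sqrt(10319560710) / 999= 57859.86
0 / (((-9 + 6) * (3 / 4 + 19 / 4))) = 0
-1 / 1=-1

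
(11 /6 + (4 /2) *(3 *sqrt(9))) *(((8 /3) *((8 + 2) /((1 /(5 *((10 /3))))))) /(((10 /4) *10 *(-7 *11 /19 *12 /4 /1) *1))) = -25840 /891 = -29.00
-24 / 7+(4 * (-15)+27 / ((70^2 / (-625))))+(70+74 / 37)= 1005 / 196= 5.13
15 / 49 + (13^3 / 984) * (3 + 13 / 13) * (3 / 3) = 9.24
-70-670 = -740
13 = 13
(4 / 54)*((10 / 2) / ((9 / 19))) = 190 / 243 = 0.78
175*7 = 1225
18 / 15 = 6 / 5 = 1.20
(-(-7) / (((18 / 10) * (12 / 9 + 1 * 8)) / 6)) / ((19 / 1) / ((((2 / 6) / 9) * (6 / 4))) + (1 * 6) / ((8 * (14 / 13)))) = 140 / 19191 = 0.01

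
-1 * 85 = -85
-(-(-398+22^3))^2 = -105062500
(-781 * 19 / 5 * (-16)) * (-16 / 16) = -237424 / 5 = -47484.80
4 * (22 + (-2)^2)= 104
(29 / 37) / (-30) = -29 / 1110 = -0.03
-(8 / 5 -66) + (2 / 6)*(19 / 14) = 13619 / 210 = 64.85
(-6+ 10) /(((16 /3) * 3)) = 1 /4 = 0.25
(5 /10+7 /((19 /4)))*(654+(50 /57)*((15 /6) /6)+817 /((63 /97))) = 114450325 /30324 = 3774.25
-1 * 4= -4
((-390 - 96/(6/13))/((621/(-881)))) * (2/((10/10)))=45812/27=1696.74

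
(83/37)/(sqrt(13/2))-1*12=-12 + 83*sqrt(26)/481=-11.12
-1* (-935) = 935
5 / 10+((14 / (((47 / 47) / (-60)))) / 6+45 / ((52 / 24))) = -3087 / 26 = -118.73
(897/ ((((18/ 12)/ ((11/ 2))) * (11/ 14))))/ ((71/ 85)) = 355810/ 71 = 5011.41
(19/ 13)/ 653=19/ 8489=0.00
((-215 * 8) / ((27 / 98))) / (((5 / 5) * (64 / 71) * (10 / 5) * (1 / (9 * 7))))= -5235895 / 24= -218162.29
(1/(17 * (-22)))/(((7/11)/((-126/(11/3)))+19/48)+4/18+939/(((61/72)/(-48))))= 13176/262155989843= 0.00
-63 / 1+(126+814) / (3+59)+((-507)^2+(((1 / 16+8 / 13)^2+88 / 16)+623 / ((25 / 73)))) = 8678341665311 / 33529600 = 258826.28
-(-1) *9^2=81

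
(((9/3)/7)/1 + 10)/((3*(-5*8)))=-73/840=-0.09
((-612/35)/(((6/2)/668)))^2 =18570057984/1225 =15159231.01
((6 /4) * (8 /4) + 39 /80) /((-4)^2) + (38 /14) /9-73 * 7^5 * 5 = -494690473303 /80640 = -6134554.48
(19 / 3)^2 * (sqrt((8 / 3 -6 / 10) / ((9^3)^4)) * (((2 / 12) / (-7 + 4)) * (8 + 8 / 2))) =-722 * sqrt(465) / 215233605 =-0.00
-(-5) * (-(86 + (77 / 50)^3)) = -11206533 / 25000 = -448.26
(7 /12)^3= 343 /1728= 0.20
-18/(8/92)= -207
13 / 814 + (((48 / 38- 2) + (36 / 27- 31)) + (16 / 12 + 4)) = -1162465 / 46398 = -25.05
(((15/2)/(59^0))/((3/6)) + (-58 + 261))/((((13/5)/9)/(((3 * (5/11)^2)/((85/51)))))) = 441450/1573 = 280.64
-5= -5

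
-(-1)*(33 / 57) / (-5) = -11 / 95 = -0.12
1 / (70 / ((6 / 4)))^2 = 9 / 19600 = 0.00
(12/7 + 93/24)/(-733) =-313/41048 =-0.01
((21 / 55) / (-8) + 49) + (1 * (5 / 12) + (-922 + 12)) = -1136033 / 1320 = -860.63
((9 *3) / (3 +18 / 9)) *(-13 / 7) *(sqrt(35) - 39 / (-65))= -65.35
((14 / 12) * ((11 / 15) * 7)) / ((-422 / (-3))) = 539 / 12660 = 0.04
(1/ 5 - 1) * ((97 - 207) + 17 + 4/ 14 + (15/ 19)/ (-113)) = 5574032/ 75145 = 74.18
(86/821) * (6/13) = 516/10673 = 0.05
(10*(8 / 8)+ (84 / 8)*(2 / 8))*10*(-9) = -4545 / 4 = -1136.25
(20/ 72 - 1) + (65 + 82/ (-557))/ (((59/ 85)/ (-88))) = -4864027939/ 591534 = -8222.74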